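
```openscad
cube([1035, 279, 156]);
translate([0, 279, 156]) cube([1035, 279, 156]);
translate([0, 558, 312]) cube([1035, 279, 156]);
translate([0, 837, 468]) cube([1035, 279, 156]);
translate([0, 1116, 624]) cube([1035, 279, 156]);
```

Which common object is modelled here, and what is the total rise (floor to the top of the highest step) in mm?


A staircase. The total rise is 780 mm.

5 identical blocks, each offset up and back from the previous — a staircase. Each step is 156 mm tall and there are 5 of them, so the total rise is 5 × 156 = 780 mm.


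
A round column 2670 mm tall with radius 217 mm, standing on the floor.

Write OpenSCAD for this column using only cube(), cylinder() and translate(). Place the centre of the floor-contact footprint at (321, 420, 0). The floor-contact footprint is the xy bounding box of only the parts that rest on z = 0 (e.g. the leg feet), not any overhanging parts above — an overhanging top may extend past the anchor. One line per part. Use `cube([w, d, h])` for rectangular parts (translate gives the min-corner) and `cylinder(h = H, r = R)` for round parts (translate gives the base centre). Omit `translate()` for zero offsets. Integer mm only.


translate([321, 420, 0]) cylinder(h = 2670, r = 217);


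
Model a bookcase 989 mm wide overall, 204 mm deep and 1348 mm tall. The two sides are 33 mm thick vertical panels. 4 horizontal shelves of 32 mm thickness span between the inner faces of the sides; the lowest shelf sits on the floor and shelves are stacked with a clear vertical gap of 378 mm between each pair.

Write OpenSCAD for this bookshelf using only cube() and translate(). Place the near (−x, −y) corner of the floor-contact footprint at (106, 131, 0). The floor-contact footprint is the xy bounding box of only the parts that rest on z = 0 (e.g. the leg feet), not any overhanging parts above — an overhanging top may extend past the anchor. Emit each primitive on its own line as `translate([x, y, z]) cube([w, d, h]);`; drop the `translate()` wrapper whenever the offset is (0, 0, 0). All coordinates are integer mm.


translate([106, 131, 0]) cube([33, 204, 1348]);
translate([1062, 131, 0]) cube([33, 204, 1348]);
translate([139, 131, 0]) cube([923, 204, 32]);
translate([139, 131, 410]) cube([923, 204, 32]);
translate([139, 131, 820]) cube([923, 204, 32]);
translate([139, 131, 1230]) cube([923, 204, 32]);


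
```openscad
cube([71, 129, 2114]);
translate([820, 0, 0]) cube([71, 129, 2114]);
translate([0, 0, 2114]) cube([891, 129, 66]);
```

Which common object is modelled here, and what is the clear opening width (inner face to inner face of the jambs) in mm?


A door frame. The clear opening width is 749 mm.

Two 2114 mm tall posts with a header on top — a door frame. The left jamb is 71 mm wide at x = 0; the right jamb starts at x = 820. The clear opening is 820 − 71 = 749 mm.


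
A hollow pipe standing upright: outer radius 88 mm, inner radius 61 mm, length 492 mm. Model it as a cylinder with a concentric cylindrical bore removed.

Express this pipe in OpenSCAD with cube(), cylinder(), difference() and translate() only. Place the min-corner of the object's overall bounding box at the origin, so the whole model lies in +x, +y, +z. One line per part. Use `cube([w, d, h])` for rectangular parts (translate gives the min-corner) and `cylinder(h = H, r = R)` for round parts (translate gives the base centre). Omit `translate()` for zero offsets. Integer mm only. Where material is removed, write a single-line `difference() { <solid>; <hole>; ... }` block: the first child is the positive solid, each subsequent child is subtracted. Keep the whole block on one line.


difference() { translate([88, 88, 0]) cylinder(h = 492, r = 88); translate([88, 88, 0]) cylinder(h = 492, r = 61); }


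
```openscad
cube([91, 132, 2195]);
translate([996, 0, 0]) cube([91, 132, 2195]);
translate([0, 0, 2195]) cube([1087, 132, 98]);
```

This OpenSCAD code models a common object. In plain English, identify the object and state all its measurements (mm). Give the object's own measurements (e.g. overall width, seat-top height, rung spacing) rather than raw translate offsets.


A door frame. The clear opening is 905 mm wide and 2195 mm high. Two 91 mm wide jambs, 132 mm deep, stand either side of the opening from the floor to the top of the opening. A 98 mm thick head sits across the top of both jambs, spanning the full outside width of the frame.


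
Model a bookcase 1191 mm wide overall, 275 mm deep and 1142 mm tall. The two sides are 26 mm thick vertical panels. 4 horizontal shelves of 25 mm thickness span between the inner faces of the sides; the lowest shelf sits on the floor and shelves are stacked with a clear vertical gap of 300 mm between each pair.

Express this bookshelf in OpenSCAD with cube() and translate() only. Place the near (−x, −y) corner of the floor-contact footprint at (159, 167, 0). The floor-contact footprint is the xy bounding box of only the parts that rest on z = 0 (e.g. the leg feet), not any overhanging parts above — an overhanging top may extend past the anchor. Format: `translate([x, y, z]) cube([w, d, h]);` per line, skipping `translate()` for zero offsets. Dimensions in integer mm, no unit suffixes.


translate([159, 167, 0]) cube([26, 275, 1142]);
translate([1324, 167, 0]) cube([26, 275, 1142]);
translate([185, 167, 0]) cube([1139, 275, 25]);
translate([185, 167, 325]) cube([1139, 275, 25]);
translate([185, 167, 650]) cube([1139, 275, 25]);
translate([185, 167, 975]) cube([1139, 275, 25]);


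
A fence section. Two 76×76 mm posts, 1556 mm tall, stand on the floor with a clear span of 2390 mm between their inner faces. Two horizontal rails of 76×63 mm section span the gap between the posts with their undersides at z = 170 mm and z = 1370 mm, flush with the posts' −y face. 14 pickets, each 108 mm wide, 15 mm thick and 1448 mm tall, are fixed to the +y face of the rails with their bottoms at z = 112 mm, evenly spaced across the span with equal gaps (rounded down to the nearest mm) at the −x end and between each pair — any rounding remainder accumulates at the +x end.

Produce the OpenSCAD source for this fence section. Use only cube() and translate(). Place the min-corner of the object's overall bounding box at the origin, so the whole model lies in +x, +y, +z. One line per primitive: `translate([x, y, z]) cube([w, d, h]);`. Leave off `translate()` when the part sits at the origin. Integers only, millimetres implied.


cube([76, 76, 1556]);
translate([2466, 0, 0]) cube([76, 76, 1556]);
translate([76, 0, 170]) cube([2390, 76, 63]);
translate([76, 0, 1370]) cube([2390, 76, 63]);
translate([134, 76, 112]) cube([108, 15, 1448]);
translate([300, 76, 112]) cube([108, 15, 1448]);
translate([466, 76, 112]) cube([108, 15, 1448]);
translate([632, 76, 112]) cube([108, 15, 1448]);
translate([798, 76, 112]) cube([108, 15, 1448]);
translate([964, 76, 112]) cube([108, 15, 1448]);
translate([1130, 76, 112]) cube([108, 15, 1448]);
translate([1296, 76, 112]) cube([108, 15, 1448]);
translate([1462, 76, 112]) cube([108, 15, 1448]);
translate([1628, 76, 112]) cube([108, 15, 1448]);
translate([1794, 76, 112]) cube([108, 15, 1448]);
translate([1960, 76, 112]) cube([108, 15, 1448]);
translate([2126, 76, 112]) cube([108, 15, 1448]);
translate([2292, 76, 112]) cube([108, 15, 1448]);


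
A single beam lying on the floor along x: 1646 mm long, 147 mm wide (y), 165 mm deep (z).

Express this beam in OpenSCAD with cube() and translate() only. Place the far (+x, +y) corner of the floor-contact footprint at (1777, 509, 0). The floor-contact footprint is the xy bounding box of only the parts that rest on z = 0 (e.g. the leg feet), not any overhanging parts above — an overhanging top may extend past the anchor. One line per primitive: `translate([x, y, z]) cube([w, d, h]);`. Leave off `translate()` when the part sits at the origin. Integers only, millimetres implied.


translate([131, 362, 0]) cube([1646, 147, 165]);


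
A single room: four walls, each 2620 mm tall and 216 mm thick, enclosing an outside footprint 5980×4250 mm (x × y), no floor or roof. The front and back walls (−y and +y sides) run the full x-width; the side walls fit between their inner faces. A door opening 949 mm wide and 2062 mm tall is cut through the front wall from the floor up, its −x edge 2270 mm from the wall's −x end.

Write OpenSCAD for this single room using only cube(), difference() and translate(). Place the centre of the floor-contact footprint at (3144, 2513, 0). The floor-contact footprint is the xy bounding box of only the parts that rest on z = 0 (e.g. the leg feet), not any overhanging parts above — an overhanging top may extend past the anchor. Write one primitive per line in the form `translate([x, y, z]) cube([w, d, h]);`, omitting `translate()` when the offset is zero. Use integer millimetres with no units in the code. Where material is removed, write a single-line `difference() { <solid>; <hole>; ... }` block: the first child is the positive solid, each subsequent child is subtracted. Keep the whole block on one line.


difference() { translate([154, 388, 0]) cube([5980, 216, 2620]); translate([2424, 388, 0]) cube([949, 216, 2062]); }
translate([154, 4422, 0]) cube([5980, 216, 2620]);
translate([154, 604, 0]) cube([216, 3818, 2620]);
translate([5918, 604, 0]) cube([216, 3818, 2620]);


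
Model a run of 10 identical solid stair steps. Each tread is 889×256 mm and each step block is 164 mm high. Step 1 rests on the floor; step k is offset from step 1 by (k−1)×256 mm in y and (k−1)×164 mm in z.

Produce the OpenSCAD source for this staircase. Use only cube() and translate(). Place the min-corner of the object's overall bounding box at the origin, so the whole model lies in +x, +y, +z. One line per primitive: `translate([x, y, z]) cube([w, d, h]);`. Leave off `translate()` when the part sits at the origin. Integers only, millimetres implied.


cube([889, 256, 164]);
translate([0, 256, 164]) cube([889, 256, 164]);
translate([0, 512, 328]) cube([889, 256, 164]);
translate([0, 768, 492]) cube([889, 256, 164]);
translate([0, 1024, 656]) cube([889, 256, 164]);
translate([0, 1280, 820]) cube([889, 256, 164]);
translate([0, 1536, 984]) cube([889, 256, 164]);
translate([0, 1792, 1148]) cube([889, 256, 164]);
translate([0, 2048, 1312]) cube([889, 256, 164]);
translate([0, 2304, 1476]) cube([889, 256, 164]);


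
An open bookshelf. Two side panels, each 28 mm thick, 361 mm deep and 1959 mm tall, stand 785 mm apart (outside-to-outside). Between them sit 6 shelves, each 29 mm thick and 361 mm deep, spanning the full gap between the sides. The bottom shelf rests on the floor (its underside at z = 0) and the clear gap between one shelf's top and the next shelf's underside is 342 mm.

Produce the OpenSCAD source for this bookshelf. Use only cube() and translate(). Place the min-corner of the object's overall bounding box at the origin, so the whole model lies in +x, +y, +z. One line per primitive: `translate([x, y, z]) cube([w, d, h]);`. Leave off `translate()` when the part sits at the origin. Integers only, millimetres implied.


cube([28, 361, 1959]);
translate([757, 0, 0]) cube([28, 361, 1959]);
translate([28, 0, 0]) cube([729, 361, 29]);
translate([28, 0, 371]) cube([729, 361, 29]);
translate([28, 0, 742]) cube([729, 361, 29]);
translate([28, 0, 1113]) cube([729, 361, 29]);
translate([28, 0, 1484]) cube([729, 361, 29]);
translate([28, 0, 1855]) cube([729, 361, 29]);


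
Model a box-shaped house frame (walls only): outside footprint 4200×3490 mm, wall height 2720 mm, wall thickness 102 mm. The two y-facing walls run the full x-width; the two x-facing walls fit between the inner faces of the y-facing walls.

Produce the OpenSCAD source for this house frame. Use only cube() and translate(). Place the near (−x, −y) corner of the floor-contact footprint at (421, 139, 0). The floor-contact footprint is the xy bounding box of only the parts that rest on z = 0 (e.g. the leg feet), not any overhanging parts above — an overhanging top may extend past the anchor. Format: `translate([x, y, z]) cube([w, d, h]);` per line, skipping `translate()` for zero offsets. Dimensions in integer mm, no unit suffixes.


translate([421, 139, 0]) cube([4200, 102, 2720]);
translate([421, 3527, 0]) cube([4200, 102, 2720]);
translate([421, 241, 0]) cube([102, 3286, 2720]);
translate([4519, 241, 0]) cube([102, 3286, 2720]);


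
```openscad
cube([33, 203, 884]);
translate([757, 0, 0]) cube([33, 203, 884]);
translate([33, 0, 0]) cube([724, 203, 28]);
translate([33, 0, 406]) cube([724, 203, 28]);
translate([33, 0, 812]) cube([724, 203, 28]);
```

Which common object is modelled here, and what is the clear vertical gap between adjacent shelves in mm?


A bookshelf. The clear shelf gap is 378 mm.

Two tall side panels with 3 horizontal boards between them — a bookshelf. The first two shelf undersides are at z = 0 and z = 406; with shelf thickness 28, the clear gap is 406 − 0 − 28 = 378 mm.


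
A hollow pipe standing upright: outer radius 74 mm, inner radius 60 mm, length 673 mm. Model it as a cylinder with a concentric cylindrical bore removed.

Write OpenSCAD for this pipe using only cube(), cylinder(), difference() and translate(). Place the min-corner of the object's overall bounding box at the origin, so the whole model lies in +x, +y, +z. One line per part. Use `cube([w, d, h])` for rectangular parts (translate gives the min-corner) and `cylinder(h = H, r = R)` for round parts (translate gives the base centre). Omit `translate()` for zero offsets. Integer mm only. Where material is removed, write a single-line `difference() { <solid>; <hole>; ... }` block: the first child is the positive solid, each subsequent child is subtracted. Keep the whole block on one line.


difference() { translate([74, 74, 0]) cylinder(h = 673, r = 74); translate([74, 74, 0]) cylinder(h = 673, r = 60); }


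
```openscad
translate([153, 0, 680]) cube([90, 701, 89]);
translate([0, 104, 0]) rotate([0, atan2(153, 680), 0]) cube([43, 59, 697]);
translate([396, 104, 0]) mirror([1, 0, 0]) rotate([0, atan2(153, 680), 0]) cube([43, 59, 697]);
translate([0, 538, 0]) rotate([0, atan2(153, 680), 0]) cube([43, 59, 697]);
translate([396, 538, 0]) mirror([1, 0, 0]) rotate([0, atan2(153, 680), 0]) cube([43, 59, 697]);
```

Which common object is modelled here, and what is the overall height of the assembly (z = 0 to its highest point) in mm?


A sawhorse. The overall height is 769 mm.

A beam across two mirrored pairs of raked legs — a sawhorse. The beam's underside is at z = 680 (matching the legs' vertical rise in atan2(153, 680)) and the beam is 89 mm tall, so its top is at 680 + 89 = 769 mm. The raked legs top out at the beam's underside, so that is the highest point.


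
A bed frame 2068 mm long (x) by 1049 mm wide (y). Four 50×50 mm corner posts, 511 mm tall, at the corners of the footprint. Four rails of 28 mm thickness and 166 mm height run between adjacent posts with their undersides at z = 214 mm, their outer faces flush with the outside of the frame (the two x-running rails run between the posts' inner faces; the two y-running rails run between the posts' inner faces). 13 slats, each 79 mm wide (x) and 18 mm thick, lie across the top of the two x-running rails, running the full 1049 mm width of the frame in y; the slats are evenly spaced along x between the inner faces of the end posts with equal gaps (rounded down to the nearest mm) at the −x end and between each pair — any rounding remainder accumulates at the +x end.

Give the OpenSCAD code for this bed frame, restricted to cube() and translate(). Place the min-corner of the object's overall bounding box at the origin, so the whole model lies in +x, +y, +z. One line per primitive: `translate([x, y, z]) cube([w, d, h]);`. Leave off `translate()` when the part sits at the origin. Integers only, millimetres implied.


cube([50, 50, 511]);
translate([0, 999, 0]) cube([50, 50, 511]);
translate([2018, 0, 0]) cube([50, 50, 511]);
translate([2018, 999, 0]) cube([50, 50, 511]);
translate([50, 0, 214]) cube([1968, 28, 166]);
translate([50, 1021, 214]) cube([1968, 28, 166]);
translate([0, 50, 214]) cube([28, 949, 166]);
translate([2040, 50, 214]) cube([28, 949, 166]);
translate([117, 0, 380]) cube([79, 1049, 18]);
translate([263, 0, 380]) cube([79, 1049, 18]);
translate([409, 0, 380]) cube([79, 1049, 18]);
translate([555, 0, 380]) cube([79, 1049, 18]);
translate([701, 0, 380]) cube([79, 1049, 18]);
translate([847, 0, 380]) cube([79, 1049, 18]);
translate([993, 0, 380]) cube([79, 1049, 18]);
translate([1139, 0, 380]) cube([79, 1049, 18]);
translate([1285, 0, 380]) cube([79, 1049, 18]);
translate([1431, 0, 380]) cube([79, 1049, 18]);
translate([1577, 0, 380]) cube([79, 1049, 18]);
translate([1723, 0, 380]) cube([79, 1049, 18]);
translate([1869, 0, 380]) cube([79, 1049, 18]);


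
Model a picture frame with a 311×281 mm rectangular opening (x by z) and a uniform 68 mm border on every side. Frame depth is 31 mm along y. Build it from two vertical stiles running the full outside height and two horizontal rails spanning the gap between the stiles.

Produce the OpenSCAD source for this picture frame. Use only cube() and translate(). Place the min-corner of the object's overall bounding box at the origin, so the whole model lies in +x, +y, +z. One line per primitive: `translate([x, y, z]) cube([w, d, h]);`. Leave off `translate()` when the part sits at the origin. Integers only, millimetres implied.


cube([68, 31, 417]);
translate([379, 0, 0]) cube([68, 31, 417]);
translate([68, 0, 0]) cube([311, 31, 68]);
translate([68, 0, 349]) cube([311, 31, 68]);


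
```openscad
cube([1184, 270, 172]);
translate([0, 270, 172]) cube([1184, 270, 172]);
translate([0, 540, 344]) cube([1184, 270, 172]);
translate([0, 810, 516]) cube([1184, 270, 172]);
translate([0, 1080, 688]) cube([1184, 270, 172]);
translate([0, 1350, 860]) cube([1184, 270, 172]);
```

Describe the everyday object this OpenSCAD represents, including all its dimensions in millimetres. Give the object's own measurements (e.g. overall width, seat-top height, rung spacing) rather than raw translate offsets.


A straight staircase of 6 solid steps. Each step is 1184 mm wide (x), 270 mm deep (y, the going) and 172 mm tall (the rise). The first step rests on the floor; each subsequent step sits one going further in +y and one rise higher in +z, directly behind and above the previous step with no overlap.


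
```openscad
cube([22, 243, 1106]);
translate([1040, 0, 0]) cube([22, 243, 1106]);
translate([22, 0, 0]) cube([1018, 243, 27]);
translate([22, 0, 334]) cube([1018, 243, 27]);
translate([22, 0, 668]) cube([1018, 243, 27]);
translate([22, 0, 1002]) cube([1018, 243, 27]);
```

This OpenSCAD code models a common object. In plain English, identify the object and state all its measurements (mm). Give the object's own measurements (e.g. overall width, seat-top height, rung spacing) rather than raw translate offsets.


An open bookshelf. Two side panels, each 22 mm thick, 243 mm deep and 1106 mm tall, stand 1062 mm apart (outside-to-outside). Between them sit 4 shelves, each 27 mm thick and 243 mm deep, spanning the full gap between the sides. The bottom shelf rests on the floor (its underside at z = 0) and the clear gap between one shelf's top and the next shelf's underside is 307 mm.


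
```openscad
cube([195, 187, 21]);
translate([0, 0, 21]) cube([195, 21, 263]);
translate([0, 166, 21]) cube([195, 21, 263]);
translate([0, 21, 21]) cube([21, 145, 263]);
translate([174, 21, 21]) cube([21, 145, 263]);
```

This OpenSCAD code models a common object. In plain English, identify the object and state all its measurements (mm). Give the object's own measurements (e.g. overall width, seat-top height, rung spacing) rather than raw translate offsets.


An open-topped rectangular box: outside dimensions 195×187×284 mm, with a uniform wall and base thickness of 21 mm. The base is a full 195×187 slab on the floor; four walls sit on top of the base. The front and back walls (the −y and +y sides) span the full width; the two side walls fit between them.


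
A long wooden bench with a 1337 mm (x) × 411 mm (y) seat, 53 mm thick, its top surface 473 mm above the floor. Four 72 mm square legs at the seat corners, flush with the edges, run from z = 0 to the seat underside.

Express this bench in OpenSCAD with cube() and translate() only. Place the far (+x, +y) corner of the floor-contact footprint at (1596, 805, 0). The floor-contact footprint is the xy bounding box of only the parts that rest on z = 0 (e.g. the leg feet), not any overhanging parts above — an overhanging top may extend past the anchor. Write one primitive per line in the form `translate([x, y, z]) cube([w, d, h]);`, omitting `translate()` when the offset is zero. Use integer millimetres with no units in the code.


translate([259, 394, 420]) cube([1337, 411, 53]);
translate([259, 394, 0]) cube([72, 72, 420]);
translate([259, 733, 0]) cube([72, 72, 420]);
translate([1524, 394, 0]) cube([72, 72, 420]);
translate([1524, 733, 0]) cube([72, 72, 420]);


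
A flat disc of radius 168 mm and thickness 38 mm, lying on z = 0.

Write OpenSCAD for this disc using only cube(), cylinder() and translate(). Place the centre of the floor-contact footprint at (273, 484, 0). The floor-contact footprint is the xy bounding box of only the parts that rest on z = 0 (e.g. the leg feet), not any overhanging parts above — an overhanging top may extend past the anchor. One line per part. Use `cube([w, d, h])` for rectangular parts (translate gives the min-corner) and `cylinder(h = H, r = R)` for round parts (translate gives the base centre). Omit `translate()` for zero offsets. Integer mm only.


translate([273, 484, 0]) cylinder(h = 38, r = 168);


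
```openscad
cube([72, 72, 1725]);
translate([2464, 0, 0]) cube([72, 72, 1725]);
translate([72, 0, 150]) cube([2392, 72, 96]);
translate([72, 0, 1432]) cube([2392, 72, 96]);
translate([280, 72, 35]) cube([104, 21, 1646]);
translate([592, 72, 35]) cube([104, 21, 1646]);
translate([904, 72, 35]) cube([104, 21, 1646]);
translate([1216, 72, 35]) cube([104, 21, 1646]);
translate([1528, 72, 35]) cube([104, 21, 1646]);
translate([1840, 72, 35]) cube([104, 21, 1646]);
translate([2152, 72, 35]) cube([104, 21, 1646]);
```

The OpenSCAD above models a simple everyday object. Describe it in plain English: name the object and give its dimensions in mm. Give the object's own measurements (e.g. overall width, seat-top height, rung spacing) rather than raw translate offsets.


A fence section. Two 72×72 mm posts, 1725 mm tall, stand on the floor with a clear span of 2392 mm between their inner faces. Two horizontal rails of 72×96 mm section span the gap between the posts with their undersides at z = 150 mm and z = 1432 mm, flush with the posts' −y face. 7 pickets, each 104 mm wide, 21 mm thick and 1646 mm tall, are fixed to the +y face of the rails with their bottoms at z = 35 mm, spaced across the span with a 208 mm gap after the −x post and between neighbouring pickets and before the +x post.


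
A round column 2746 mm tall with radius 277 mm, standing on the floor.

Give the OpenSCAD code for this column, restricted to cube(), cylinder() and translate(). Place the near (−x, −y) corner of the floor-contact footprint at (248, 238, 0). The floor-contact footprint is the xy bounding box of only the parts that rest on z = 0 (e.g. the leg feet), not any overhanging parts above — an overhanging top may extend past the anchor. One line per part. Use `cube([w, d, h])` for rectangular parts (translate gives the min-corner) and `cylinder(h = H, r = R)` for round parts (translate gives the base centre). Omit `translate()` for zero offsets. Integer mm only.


translate([525, 515, 0]) cylinder(h = 2746, r = 277);


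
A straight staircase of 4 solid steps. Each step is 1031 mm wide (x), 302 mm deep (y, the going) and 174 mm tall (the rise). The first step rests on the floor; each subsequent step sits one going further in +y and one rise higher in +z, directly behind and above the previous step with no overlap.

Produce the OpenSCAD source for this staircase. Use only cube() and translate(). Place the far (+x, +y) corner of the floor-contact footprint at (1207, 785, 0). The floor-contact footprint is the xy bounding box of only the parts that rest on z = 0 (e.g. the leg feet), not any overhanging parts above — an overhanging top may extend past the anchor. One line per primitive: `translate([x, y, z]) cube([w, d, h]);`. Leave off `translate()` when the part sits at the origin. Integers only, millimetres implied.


translate([176, 483, 0]) cube([1031, 302, 174]);
translate([176, 785, 174]) cube([1031, 302, 174]);
translate([176, 1087, 348]) cube([1031, 302, 174]);
translate([176, 1389, 522]) cube([1031, 302, 174]);


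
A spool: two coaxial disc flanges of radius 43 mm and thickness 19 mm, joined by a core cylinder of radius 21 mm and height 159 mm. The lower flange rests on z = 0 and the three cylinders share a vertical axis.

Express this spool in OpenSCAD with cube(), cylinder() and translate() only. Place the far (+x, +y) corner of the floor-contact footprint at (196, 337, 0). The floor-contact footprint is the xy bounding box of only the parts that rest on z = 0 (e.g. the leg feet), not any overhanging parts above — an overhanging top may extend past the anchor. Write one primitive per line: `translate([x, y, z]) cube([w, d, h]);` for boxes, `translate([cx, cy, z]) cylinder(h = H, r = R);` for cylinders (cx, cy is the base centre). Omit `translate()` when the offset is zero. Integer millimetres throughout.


translate([153, 294, 0]) cylinder(h = 19, r = 43);
translate([153, 294, 19]) cylinder(h = 159, r = 21);
translate([153, 294, 178]) cylinder(h = 19, r = 43);


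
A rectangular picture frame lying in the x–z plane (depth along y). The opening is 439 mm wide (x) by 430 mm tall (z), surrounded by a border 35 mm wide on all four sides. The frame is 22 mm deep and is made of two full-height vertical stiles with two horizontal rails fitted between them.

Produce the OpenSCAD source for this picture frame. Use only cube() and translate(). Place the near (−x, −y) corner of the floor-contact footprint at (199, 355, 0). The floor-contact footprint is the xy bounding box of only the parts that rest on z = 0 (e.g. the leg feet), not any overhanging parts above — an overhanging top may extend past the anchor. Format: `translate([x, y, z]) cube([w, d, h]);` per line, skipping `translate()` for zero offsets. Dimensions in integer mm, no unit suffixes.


translate([199, 355, 0]) cube([35, 22, 500]);
translate([673, 355, 0]) cube([35, 22, 500]);
translate([234, 355, 0]) cube([439, 22, 35]);
translate([234, 355, 465]) cube([439, 22, 35]);


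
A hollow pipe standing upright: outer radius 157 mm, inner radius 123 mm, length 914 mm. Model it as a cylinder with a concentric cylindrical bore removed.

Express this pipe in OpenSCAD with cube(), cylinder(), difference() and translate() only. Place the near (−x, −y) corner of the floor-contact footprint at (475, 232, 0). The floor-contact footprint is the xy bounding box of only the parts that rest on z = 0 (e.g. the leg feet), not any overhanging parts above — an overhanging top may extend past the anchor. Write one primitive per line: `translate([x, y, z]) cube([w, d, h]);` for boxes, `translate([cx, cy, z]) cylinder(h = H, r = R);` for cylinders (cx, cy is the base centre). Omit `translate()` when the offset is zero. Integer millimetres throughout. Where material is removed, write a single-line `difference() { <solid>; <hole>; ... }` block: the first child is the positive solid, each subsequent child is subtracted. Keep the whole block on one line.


difference() { translate([632, 389, 0]) cylinder(h = 914, r = 157); translate([632, 389, 0]) cylinder(h = 914, r = 123); }


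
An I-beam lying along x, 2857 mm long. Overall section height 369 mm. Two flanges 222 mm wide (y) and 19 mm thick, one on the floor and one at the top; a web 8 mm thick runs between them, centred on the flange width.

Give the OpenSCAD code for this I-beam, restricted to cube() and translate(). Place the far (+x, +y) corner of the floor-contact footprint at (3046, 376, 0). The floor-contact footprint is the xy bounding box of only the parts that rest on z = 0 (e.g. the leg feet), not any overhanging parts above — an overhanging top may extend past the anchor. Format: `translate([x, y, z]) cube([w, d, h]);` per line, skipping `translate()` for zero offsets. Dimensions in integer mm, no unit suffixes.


translate([189, 154, 0]) cube([2857, 222, 19]);
translate([189, 261, 19]) cube([2857, 8, 331]);
translate([189, 154, 350]) cube([2857, 222, 19]);


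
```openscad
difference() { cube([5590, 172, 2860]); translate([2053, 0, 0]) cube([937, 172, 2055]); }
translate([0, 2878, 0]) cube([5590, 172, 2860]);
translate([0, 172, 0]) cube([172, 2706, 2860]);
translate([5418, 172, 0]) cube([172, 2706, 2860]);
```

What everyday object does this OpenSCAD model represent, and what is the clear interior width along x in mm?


A single room. The interior width is 5246 mm.

Four walls enclosing a rectangle with a door in the front wall — a room. Outside width 5590 minus two 172 mm walls gives 5246 mm.


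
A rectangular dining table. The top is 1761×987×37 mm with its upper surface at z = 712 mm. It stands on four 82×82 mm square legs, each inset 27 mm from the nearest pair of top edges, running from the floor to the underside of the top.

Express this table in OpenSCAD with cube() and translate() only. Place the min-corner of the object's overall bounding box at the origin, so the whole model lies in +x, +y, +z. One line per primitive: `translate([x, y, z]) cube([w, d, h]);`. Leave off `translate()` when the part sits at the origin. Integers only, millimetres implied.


translate([0, 0, 675]) cube([1761, 987, 37]);
translate([27, 27, 0]) cube([82, 82, 675]);
translate([1652, 27, 0]) cube([82, 82, 675]);
translate([27, 878, 0]) cube([82, 82, 675]);
translate([1652, 878, 0]) cube([82, 82, 675]);


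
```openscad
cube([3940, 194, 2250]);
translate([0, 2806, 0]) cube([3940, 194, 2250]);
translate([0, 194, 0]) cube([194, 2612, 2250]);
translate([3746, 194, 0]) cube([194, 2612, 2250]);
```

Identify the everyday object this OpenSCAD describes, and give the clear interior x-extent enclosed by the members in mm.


A house (or room) frame. The interior width is 3552 mm.

Four 2250 mm walls enclosing a rectangle with no floor or roof — a room or house frame. Outside width is 3940 mm and wall thickness is 194 mm, so the interior width is 3940 − 2 × 194 = 3552 mm.


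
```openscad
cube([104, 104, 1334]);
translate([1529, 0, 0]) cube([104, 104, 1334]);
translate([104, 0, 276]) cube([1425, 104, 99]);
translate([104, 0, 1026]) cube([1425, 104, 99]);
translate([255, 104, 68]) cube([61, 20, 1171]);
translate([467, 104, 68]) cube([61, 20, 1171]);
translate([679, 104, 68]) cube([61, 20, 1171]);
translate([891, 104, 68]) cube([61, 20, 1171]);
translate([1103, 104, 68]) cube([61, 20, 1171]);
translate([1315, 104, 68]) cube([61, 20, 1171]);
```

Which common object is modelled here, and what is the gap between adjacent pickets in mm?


A fence section. The picket gap is 151 mm.

Two posts, two rails, 6 pickets — a fence section. Span 1425 mm holds 6 pickets of 61 mm with 7 equal gaps: ⌊(1425 − 6·61) / 7⌋ = 151 mm.


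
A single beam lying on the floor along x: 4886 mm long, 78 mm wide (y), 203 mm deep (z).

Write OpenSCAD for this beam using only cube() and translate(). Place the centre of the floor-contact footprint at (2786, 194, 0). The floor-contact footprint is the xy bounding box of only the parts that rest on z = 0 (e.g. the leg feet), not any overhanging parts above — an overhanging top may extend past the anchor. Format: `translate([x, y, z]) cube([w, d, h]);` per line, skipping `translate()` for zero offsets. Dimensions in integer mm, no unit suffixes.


translate([343, 155, 0]) cube([4886, 78, 203]);


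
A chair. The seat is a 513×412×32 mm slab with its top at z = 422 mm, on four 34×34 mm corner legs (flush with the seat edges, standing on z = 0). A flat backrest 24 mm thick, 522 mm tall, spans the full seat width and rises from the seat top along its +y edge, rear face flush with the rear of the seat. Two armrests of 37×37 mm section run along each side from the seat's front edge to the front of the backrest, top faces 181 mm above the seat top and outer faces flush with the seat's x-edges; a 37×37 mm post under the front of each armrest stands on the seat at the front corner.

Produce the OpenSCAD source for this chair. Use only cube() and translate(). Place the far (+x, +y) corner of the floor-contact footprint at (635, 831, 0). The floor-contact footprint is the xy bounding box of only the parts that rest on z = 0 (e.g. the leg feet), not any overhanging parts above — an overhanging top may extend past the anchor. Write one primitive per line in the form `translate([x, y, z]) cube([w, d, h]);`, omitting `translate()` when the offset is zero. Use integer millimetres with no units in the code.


translate([122, 419, 390]) cube([513, 412, 32]);
translate([122, 419, 0]) cube([34, 34, 390]);
translate([601, 419, 0]) cube([34, 34, 390]);
translate([122, 797, 0]) cube([34, 34, 390]);
translate([601, 797, 0]) cube([34, 34, 390]);
translate([122, 807, 422]) cube([513, 24, 522]);
translate([122, 419, 566]) cube([37, 388, 37]);
translate([598, 419, 566]) cube([37, 388, 37]);
translate([122, 419, 422]) cube([37, 37, 144]);
translate([598, 419, 422]) cube([37, 37, 144]);


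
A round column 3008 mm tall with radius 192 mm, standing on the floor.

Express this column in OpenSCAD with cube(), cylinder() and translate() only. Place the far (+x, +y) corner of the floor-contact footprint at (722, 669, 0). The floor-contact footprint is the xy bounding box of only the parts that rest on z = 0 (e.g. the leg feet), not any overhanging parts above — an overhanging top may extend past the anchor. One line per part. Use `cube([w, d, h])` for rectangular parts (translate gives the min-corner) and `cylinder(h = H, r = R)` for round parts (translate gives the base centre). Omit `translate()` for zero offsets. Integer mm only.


translate([530, 477, 0]) cylinder(h = 3008, r = 192);


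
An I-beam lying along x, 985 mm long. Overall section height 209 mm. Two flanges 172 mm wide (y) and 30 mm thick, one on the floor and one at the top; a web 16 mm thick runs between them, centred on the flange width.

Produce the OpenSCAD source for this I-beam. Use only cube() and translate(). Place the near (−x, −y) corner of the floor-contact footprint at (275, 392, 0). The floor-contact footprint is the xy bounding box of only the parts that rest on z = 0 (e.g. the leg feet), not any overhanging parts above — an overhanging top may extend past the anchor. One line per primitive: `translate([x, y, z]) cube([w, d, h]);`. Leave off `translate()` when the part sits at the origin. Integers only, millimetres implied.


translate([275, 392, 0]) cube([985, 172, 30]);
translate([275, 470, 30]) cube([985, 16, 149]);
translate([275, 392, 179]) cube([985, 172, 30]);


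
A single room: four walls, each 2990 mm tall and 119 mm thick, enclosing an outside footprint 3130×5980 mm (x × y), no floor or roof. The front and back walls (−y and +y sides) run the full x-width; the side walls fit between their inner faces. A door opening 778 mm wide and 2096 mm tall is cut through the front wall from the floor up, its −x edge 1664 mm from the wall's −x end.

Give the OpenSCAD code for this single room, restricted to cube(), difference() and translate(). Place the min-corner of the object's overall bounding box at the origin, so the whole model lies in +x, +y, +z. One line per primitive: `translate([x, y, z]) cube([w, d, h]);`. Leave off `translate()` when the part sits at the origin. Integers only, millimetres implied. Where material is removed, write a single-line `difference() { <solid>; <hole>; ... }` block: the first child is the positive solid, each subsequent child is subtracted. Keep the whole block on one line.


difference() { cube([3130, 119, 2990]); translate([1664, 0, 0]) cube([778, 119, 2096]); }
translate([0, 5861, 0]) cube([3130, 119, 2990]);
translate([0, 119, 0]) cube([119, 5742, 2990]);
translate([3011, 119, 0]) cube([119, 5742, 2990]);


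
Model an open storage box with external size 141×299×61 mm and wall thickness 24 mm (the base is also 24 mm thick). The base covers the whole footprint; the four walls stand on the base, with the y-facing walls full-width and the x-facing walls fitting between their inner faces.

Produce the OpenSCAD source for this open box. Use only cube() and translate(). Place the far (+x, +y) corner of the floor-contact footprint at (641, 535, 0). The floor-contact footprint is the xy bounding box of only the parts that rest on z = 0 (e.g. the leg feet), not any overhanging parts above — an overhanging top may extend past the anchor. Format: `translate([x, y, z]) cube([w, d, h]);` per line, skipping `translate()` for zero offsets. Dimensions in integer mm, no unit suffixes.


translate([500, 236, 0]) cube([141, 299, 24]);
translate([500, 236, 24]) cube([141, 24, 37]);
translate([500, 511, 24]) cube([141, 24, 37]);
translate([500, 260, 24]) cube([24, 251, 37]);
translate([617, 260, 24]) cube([24, 251, 37]);


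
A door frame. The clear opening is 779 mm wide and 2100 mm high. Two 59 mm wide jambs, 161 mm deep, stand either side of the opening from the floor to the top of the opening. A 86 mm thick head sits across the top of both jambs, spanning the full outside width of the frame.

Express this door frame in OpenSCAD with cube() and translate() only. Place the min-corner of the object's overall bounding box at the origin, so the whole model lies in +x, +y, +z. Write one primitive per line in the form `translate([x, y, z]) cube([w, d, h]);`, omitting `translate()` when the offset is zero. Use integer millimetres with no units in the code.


cube([59, 161, 2100]);
translate([838, 0, 0]) cube([59, 161, 2100]);
translate([0, 0, 2100]) cube([897, 161, 86]);


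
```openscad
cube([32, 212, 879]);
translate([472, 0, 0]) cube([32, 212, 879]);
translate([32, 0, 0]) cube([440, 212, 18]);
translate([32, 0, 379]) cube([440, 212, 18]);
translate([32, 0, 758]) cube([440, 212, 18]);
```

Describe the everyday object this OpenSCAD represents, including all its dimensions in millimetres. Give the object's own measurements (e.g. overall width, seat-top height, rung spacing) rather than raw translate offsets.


An open bookshelf. Two side panels, each 32 mm thick, 212 mm deep and 879 mm tall, stand 504 mm apart (outside-to-outside). Between them sit 3 shelves, each 18 mm thick and 212 mm deep, spanning the full gap between the sides. The bottom shelf rests on the floor (its underside at z = 0) and the clear gap between one shelf's top and the next shelf's underside is 361 mm.


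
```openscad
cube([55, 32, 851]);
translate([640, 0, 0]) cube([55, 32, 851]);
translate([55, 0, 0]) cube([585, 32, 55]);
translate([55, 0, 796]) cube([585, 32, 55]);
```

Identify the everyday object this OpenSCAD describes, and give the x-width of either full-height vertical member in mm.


A picture frame. The border width is 55 mm.

Four thin pieces enclosing a rectangular opening — a picture frame. The two full-height stiles are 851 mm tall; the top rail sits at z = 796 and is 55 mm tall, so the border above the opening is 851 − 796 = 55 mm, matching the stile x-width.


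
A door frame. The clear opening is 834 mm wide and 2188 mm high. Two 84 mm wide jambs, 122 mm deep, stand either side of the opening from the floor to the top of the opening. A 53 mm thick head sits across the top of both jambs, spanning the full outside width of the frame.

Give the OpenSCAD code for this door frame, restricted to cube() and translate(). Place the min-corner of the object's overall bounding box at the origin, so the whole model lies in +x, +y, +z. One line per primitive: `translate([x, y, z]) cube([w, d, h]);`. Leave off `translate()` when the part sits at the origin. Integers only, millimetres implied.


cube([84, 122, 2188]);
translate([918, 0, 0]) cube([84, 122, 2188]);
translate([0, 0, 2188]) cube([1002, 122, 53]);
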